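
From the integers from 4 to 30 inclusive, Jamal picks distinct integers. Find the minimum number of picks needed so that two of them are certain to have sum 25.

Two chosen integers sum to 25 exactly when both halves of some pair {x, 25−x} with 4 ≤ x ≤ 25−x ≤ 21 are chosen — 9 such pairs.
The remaining 9 elements (those with no distinct partner in range) can never complete a 25-sum, so the worst case takes all of them and one from each pair: 9 + 9 = 18.
By pigeonhole, the 19th integer has to be the second member of some pair, so 18 + 1 = 19.

19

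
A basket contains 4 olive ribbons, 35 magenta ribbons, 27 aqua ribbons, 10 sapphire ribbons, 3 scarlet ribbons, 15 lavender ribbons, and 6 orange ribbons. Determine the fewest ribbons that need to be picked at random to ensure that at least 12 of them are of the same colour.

Pigeonhole: the 7 colours are the holes; the ribbons drawn are the pigeons.
To avoid 12 of any one colour, the worst case takes at most 11 of each colour, or every ribbon of a colour that has fewer than 11.
That gives 4 + 11 + 11 + 10 + 3 + 11 + 6 = 56 ribbons with no colour reaching 12.
The next ribbon forces some colour to 12, so 56 + 1 = 57.

57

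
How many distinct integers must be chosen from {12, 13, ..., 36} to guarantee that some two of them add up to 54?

Two chosen integers sum to 54 exactly when both halves of some pair {x, 54−x} with 18 ≤ x ≤ 54−x ≤ 36 are chosen — 9 such pairs.
The remaining 7 elements (those with no distinct partner in range) can never complete a 54-sum, so the worst case takes all of them and one from each pair: 7 + 9 = 16.
By pigeonhole, the 17th integer has to be the second member of some pair, so 16 + 1 = 17.

17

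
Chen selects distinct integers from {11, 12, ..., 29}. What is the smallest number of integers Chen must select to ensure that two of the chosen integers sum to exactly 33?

14

Group the elements by complementary pair {x, 33−x}: {11,22}, {12,21}, {13,20}, …, giving 6 two-element pairs and 7 integers whose partner 33−x falls outside [11,29].
Treating each of those 13 groups as a pigeonhole, one can pick one integer per group — 13 integers — with no two summing to 33.
The 14th integer lands in an occupied pair, forcing a sum of 33.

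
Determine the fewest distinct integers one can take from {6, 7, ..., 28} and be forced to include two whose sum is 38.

Two chosen integers sum to 38 exactly when both halves of some pair {x, 38−x} with 10 ≤ x ≤ 38−x ≤ 28 are chosen — 9 such pairs.
The remaining 5 elements (those with no distinct partner in range) can never complete a 38-sum, so the worst case takes all of them and one from each pair: 5 + 9 = 14.
By pigeonhole, the 15th integer has to be the second member of some pair, so 14 + 1 = 15.

15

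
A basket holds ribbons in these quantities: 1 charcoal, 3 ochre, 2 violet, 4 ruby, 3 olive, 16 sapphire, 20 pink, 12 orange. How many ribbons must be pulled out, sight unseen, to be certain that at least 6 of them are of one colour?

Put each drawn ribbon into a box by colour. The largest draw with every box below 6 takes min(count, 5) from each colour; colours with fewer than 5 contribute all they have.
Σ min(cᵢ, 5) = 1 + 3 + 2 + 4 + 3 + 5 + 5 + 5 = 28.
Draw number 28 + 1 = 29 must push one box to 6.

29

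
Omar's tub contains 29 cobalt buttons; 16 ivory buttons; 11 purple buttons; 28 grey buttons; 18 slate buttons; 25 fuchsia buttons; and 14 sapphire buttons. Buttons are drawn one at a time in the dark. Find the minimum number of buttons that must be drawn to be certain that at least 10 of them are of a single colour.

An adversary could hand out at most 9 buttons per colour: 9 + 9 + 9 + 9 + 9 + 9 + 9 = 63 buttons and still no colour has 10.
One more button lands in a colour already at 9, so 64 draws are enough and 63 are not.

64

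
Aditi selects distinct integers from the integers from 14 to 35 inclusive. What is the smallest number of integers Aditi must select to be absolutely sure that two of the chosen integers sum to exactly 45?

Two chosen integers sum to 45 exactly when both halves of some pair {x, 45−x} with 14 ≤ x ≤ 45−x ≤ 31 are chosen — 9 such pairs.
The remaining 4 elements (those with no distinct partner in range) can never complete a 45-sum, so the worst case takes all of them and one from each pair: 4 + 9 = 13.
By the pigeonhole principle, the 14th integer has to be the second member of some pair, so 13 + 1 = 14.

14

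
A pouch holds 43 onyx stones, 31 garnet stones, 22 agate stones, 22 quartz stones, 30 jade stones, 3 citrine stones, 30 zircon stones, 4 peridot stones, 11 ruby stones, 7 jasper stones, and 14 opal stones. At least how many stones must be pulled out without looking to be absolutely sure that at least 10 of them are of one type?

Put each drawn stone into a box by type. The largest draw with every box below 10 takes min(count, 9) from each type; types with fewer than 9 contribute all they have.
Σ min(cᵢ, 9) = 9 + 9 + 9 + 9 + 9 + 3 + 9 + 4 + 9 + 7 + 9 = 86.
Draw number 86 + 1 = 87 must push one box to 10.

87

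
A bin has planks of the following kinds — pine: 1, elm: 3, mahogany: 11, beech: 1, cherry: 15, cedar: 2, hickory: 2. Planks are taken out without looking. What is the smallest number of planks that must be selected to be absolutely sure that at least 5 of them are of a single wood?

Put each drawn plank into a box by wood. The largest draw with every box below 5 takes min(count, 4) from each wood; woods with fewer than 4 contribute all they have.
Σ min(cᵢ, 4) = 1 + 3 + 4 + 1 + 4 + 2 + 2 = 17.
Draw number 17 + 1 = 18 must push one box to 5.

18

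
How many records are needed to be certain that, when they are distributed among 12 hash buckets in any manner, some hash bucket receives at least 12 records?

With 132 records one could put exactly 11 in each of the 12 hash buckets, and no hash bucket would reach 12.
One more record must land in a hash bucket that already has 11, giving it 12.
So 12 × 11 + 1 = 133 records are required.

133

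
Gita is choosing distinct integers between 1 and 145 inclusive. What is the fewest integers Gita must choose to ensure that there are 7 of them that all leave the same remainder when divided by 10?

By pigeonhole, the 10 residue classes mod 10 are the pigeonholes.
With 60 integers one could put 6 in each residue class and have no class reach 7.
The 61st integer pushes some class to 7, so 10·6 + 1 = 61.

61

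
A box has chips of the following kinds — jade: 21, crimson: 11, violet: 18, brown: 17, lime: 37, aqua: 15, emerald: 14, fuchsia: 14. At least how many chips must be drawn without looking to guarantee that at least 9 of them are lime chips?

In the worst case for collecting lime chips, every non-lime chip comes out first.
There are 21 + 11 + 18 + 17 + 15 + 14 + 14 = 110 non-lime chips altogether.
After those, each further chip must be lime, so 110 + 9 = 119 draws guarantee 9 lime chips.

119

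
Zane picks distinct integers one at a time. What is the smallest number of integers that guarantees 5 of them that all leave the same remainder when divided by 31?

The 31 residue classes mod 31 are the pigeonholes.
With 124 integers one could put 4 in each residue class and have no class reach 5.
The 125th integer pushes some class to 5, so 31·4 + 1 = 125.

125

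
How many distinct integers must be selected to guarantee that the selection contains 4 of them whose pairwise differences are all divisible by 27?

82

Integers whose pairwise differences are multiples of 27 are exactly those sharing a remainder mod 27. By the pigeonhole principle, the 27 residue classes mod 27 are the pigeonholes.
With 81 integers one could put 3 in each residue class and have no class reach 4.
The 82nd integer pushes some class to 4, so 27·3 + 1 = 82.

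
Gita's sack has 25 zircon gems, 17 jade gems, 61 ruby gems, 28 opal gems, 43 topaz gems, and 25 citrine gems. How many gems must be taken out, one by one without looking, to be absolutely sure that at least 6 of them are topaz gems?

In the worst case for collecting topaz gems, every non-topaz gem comes out first.
There are 25 + 17 + 61 + 28 + 25 = 156 non-topaz gems altogether.
After those, each further gem must be topaz, so 156 + 6 = 162 draws guarantee 6 topaz gems.

162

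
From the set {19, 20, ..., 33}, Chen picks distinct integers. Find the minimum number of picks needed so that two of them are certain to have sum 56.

11

A set avoiding the sum 56 can contain at most one of each pair {x, 56−x}, plus the 5 elements whose complement lies outside the range or equal to its own complement.
The integers 19, …, 28 (10 of them) are such a set: any two sum to at least 19+20 = 39 and at most 27+28 = 55 < 56.
Any 11th integer completes one of the 5 pairs, so 11 choices force a sum of 56.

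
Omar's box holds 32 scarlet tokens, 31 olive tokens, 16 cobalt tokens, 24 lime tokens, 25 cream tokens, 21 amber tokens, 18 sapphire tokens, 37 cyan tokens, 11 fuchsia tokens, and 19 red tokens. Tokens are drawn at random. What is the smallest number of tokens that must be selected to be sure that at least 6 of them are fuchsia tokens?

229

In the worst case for collecting fuchsia tokens, every non-fuchsia token comes out first.
There are 32 + 31 + 16 + 24 + 25 + 21 + 18 + 37 + 19 = 223 non-fuchsia tokens altogether.
After those, each further token must be fuchsia, so 223 + 6 = 229 draws guarantee 6 fuchsia tokens.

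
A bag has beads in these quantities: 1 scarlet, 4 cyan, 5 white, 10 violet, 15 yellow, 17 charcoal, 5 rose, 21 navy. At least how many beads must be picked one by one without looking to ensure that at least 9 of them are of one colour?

48

Put each drawn bead into a box by colour. The largest draw with every box below 9 takes min(count, 8) from each colour; colours with fewer than 8 contribute all they have.
Σ min(cᵢ, 8) = 1 + 4 + 5 + 8 + 8 + 8 + 5 + 8 = 47.
Draw number 47 + 1 = 48 must push one box to 9.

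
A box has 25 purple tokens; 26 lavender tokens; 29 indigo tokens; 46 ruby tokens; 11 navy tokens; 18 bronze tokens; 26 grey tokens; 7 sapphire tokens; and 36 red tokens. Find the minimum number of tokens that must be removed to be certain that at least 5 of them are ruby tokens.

In the worst case for collecting ruby tokens, every non-ruby token comes out first.
There are 25 + 26 + 29 + 11 + 18 + 26 + 7 + 36 = 178 non-ruby tokens altogether.
After those, each further token must be ruby, so 178 + 5 = 183 draws guarantee 5 ruby tokens.

183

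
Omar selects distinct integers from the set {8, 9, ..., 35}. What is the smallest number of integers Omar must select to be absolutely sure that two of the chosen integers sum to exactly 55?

Two chosen integers sum to 55 exactly when both halves of some pair {x, 55−x} with 20 ≤ x ≤ 55−x ≤ 35 are chosen — 8 such pairs.
The remaining 12 elements (those with no distinct partner in range) can never complete a 55-sum, so the worst case takes all of them and one from each pair: 12 + 8 = 20.
Pigeonhole: the 21st integer has to be the second member of some pair, so 20 + 1 = 21.

21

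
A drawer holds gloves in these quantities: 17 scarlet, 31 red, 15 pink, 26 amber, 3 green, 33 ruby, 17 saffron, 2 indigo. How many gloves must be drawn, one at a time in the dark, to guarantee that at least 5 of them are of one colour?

30

By the pigeonhole principle, the 8 colours are the holes; the gloves drawn are the pigeons.
To avoid 5 of any one colour, the worst case takes at most 4 of each colour, or every glove of a colour that has fewer than 4.
That gives 4 + 4 + 4 + 4 + 3 + 4 + 4 + 2 = 29 gloves with no colour reaching 5.
The next glove forces some colour to 5, so 29 + 1 = 30.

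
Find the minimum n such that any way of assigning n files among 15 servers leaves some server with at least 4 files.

With 45 files one could put exactly 3 in each of the 15 servers, and no server would reach 4.
Pigeonhole: one more file must land in a server that already has 3, giving it 4.
So 15 × 3 + 1 = 46 files are required.

46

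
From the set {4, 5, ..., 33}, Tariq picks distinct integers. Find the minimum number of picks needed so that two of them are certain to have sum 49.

22

Group the elements by complementary pair {x, 49−x}: {16,33}, {17,32}, {18,31}, …, giving 9 two-element pairs and 12 integers whose partner 49−x falls outside [4,33].
Treating each of those 21 groups as a pigeonhole, one can pick one integer per group — 21 integers — with no two summing to 49.
The 22nd integer lands in an occupied pair, forcing a sum of 49.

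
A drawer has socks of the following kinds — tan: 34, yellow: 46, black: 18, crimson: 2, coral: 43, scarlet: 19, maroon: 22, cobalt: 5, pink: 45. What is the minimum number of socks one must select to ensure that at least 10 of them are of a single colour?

By the pigeonhole principle, put each drawn sock into a box by colour. The largest draw with every box below 10 takes min(count, 9) from each colour; colours with fewer than 9 contribute all they have.
Σ min(cᵢ, 9) = 9 + 9 + 9 + 2 + 9 + 9 + 9 + 5 + 9 = 70.
Draw number 70 + 1 = 71 must push one box to 10.

71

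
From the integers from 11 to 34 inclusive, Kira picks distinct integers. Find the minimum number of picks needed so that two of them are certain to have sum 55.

18

Group the elements by complementary pair {x, 55−x}: {21,34}, {22,33}, {23,32}, …, giving 7 two-element pairs and 10 integers whose partner 55−x falls outside [11,34].
By pigeonhole, treating each of those 17 groups as a pigeonhole, one can pick one integer per group — 17 integers — with no two summing to 55.
The 18th integer lands in an occupied pair, forcing a sum of 55.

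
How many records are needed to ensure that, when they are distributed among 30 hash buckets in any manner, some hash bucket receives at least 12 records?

With 330 records one could put exactly 11 in each of the 30 hash buckets, and no hash bucket would reach 12.
Pigeonhole: one more record must land in a hash bucket that already has 11, giving it 12.
So 30 × 11 + 1 = 331 records are required.

331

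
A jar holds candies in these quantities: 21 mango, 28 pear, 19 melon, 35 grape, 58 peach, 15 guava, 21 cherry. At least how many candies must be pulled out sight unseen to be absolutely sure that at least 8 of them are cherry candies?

In the worst case for collecting cherry candies, every non-cherry candy comes out first.
There are 21 + 28 + 19 + 35 + 58 + 15 = 176 non-cherry candies altogether.
After those, each further candy must be cherry, so 176 + 8 = 184 draws guarantee 8 cherry candies.

184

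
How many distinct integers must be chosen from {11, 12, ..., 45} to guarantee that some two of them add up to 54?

20

Group the elements by complementary pair {x, 54−x}: {11,43}, {12,42}, {13,41}, …, giving 16 two-element pairs, the single value 27 (it cannot pair with itself since the integers are distinct), and 2 integers whose partner 54−x falls outside [11,45].
Pigeonhole: treating each of those 19 groups as a pigeonhole, one can pick one integer per group — 19 integers — with no two summing to 54.
The 20th integer lands in an occupied pair, forcing a sum of 54.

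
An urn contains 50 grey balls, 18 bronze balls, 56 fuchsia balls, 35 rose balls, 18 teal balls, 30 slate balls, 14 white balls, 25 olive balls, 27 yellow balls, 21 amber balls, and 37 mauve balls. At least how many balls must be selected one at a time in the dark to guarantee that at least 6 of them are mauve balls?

In the worst case for collecting mauve balls, every non-mauve ball comes out first.
There are 50 + 18 + 56 + 35 + 18 + 30 + 14 + 25 + 27 + 21 = 294 non-mauve balls altogether.
After those, each further ball must be mauve, so 294 + 6 = 300 draws guarantee 6 mauve balls.

300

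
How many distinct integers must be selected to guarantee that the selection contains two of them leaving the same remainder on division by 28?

29

The 28 residue classes mod 28 are the pigeonholes.
With 28 integers one could put 1 in each residue class and have no class reach 2.
The 29th integer pushes some class to 2, so 28·1 + 1 = 29.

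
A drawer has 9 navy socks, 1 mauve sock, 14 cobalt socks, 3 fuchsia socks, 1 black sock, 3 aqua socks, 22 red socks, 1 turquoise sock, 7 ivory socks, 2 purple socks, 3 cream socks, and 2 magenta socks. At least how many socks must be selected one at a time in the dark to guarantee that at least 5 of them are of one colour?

By pigeonhole, put each drawn sock into a box by colour. The largest draw with every box below 5 takes min(count, 4) from each colour; colours with fewer than 4 contribute all they have.
Σ min(cᵢ, 4) = 4 + 1 + 4 + 3 + 1 + 3 + 4 + 1 + 4 + 2 + 3 + 2 = 32.
Draw number 32 + 1 = 33 must push one box to 5.

33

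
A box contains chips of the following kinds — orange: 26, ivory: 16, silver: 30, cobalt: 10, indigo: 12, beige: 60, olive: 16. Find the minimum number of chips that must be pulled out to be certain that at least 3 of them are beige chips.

113

In the worst case for collecting beige chips, every non-beige chip comes out first.
There are 26 + 16 + 30 + 10 + 12 + 16 = 110 non-beige chips altogether.
After those, each further chip must be beige, so 110 + 3 = 113 draws guarantee 3 beige chips.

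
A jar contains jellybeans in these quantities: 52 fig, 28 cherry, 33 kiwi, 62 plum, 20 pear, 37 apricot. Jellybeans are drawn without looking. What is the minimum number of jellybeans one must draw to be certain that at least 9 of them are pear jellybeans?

In the worst case for collecting pear jellybeans, every non-pear jellybean comes out first.
There are 52 + 28 + 33 + 62 + 37 = 212 non-pear jellybeans altogether.
After those, each further jellybean must be pear, so 212 + 9 = 221 draws guarantee 9 pear jellybeans.

221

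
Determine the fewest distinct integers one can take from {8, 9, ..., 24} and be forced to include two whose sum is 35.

Two chosen integers sum to 35 exactly when both halves of some pair {x, 35−x} with 11 ≤ x ≤ 35−x ≤ 24 are chosen — 7 such pairs.
The remaining 3 elements (those with no distinct partner in range) can never complete a 35-sum, so the worst case takes all of them and one from each pair: 3 + 7 = 10.
The 11th integer has to be the second member of some pair, so 10 + 1 = 11.

11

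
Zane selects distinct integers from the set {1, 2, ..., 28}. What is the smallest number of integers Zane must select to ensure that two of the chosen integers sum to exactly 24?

A set avoiding the sum 24 can contain at most one of each pair {x, 24−x}, plus the 6 elements whose complement lies outside the range or equal to its own complement.
The integers 12, …, 28 (17 of them) are such a set: any two sum to at least 12+13 = 25 > 24.
By pigeonhole, any 18th integer completes one of the 11 pairs, so 18 choices force a sum of 24.

18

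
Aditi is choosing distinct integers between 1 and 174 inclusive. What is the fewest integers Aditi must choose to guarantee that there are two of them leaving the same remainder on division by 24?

25

By the pigeonhole principle, the 24 residue classes mod 24 are the pigeonholes.
With 24 integers one could put 1 in each residue class and have no class reach 2.
The 25th integer pushes some class to 2, so 24·1 + 1 = 25.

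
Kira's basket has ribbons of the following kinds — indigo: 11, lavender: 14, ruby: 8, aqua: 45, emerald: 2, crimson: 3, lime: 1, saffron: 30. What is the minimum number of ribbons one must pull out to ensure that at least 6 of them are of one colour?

32

By the pigeonhole principle, put each drawn ribbon into a box by colour. The largest draw with every box below 6 takes min(count, 5) from each colour; colours with fewer than 5 contribute all they have.
Σ min(cᵢ, 5) = 5 + 5 + 5 + 5 + 2 + 3 + 1 + 5 = 31.
Draw number 31 + 1 = 32 must push one box to 6.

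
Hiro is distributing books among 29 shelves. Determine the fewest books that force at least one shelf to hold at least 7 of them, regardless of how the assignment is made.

With 174 books one could put exactly 6 in each of the 29 shelves, and no shelf would reach 7.
One more book must land in a shelf that already has 6, giving it 7.
So 29 × 6 + 1 = 175 books are required.

175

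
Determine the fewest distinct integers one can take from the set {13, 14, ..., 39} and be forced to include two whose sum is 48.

Group the elements by complementary pair {x, 48−x}: {13,35}, {14,34}, {15,33}, …, giving 11 two-element pairs; the single value 24 (it cannot pair with itself since the integers are distinct); and 4 integers whose partner 48−x falls outside [13,39].
By pigeonhole, treating each of those 16 groups as a pigeonhole, one can pick one integer per group — 16 integers — with no two summing to 48.
The 17th integer lands in an occupied pair, forcing a sum of 48.

17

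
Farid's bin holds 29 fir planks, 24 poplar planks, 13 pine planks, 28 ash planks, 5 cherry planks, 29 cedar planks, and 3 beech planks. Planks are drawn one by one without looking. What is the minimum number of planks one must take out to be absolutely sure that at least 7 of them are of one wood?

39

By pigeonhole, the 7 woods are the holes; the planks drawn are the pigeons.
To avoid 7 of any one wood, the worst case takes at most 6 of each wood, or every plank of a wood that has fewer than 6.
That gives 6 + 6 + 6 + 6 + 5 + 6 + 3 = 38 planks with no wood reaching 7.
The next plank forces some wood to 7, so 38 + 1 = 39.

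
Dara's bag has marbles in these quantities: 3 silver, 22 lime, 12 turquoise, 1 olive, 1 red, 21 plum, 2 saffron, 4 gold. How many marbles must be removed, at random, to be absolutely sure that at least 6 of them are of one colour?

27

An adversary could hand out at most 5 marbles per colour (5 colours run out sooner): 3 + 5 + 5 + 1 + 1 + 5 + 2 + 4 = 26 marbles and still no colour has 6.
One more marble lands in a colour already at 5, so 27 draws are enough and 26 are not.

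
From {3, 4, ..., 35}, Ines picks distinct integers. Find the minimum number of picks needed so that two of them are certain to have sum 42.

20

A set avoiding the sum 42 can contain at most one of each pair {x, 42−x}, plus the 5 elements whose complement lies outside the range or equal to its own complement.
The integers 3, …, 21 (19 of them) are such a set: any two sum to at least 3+4 = 7 and at most 20+21 = 41 < 42.
Any 20th integer completes one of the 14 pairs, so 20 choices force a sum of 42.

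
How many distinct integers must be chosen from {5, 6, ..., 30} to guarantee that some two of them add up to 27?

Group the elements by complementary pair {x, 27−x}: {5,22}, {6,21}, {7,20}, …, giving 9 two-element pairs and 8 integers whose partner 27−x falls outside [5,30].
By the pigeonhole principle, treating each of those 17 groups as a pigeonhole, one can pick one integer per group — 17 integers — with no two summing to 27.
The 18th integer lands in an occupied pair, forcing a sum of 27.

18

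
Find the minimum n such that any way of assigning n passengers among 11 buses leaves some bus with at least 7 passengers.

67

With 66 passengers one could put exactly 6 in each of the 11 buses, and no bus would reach 7.
One more passenger must land in a bus that already has 6, giving it 7.
So 11 × 6 + 1 = 67 passengers are required.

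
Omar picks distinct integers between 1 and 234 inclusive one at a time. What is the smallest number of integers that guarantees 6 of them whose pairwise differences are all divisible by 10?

Integers whose pairwise differences are multiples of 10 are exactly those sharing a remainder mod 10. By pigeonhole, the 10 residue classes mod 10 are the pigeonholes.
With 50 integers one could put 5 in each residue class and have no class reach 6.
The 51st integer pushes some class to 6, so 10·5 + 1 = 51.

51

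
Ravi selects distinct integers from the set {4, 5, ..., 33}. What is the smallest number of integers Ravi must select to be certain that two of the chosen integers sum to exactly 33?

18

Group the elements by complementary pair {x, 33−x}: {4,29}, {5,28}, {6,27}, …, giving 13 two-element pairs and 4 integers whose partner 33−x falls outside [4,33].
Pigeonhole: treating each of those 17 groups as a pigeonhole, one can pick one integer per group — 17 integers — with no two summing to 33.
The 18th integer lands in an occupied pair, forcing a sum of 33.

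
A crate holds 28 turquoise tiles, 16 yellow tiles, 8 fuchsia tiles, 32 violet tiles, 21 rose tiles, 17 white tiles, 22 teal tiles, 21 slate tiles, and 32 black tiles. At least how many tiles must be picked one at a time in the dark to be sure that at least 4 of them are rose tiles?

In the worst case for collecting rose tiles, every non-rose tile comes out first.
There are 28 + 16 + 8 + 32 + 17 + 22 + 21 + 32 = 176 non-rose tiles altogether.
After those, each further tile must be rose, so 176 + 4 = 180 draws guarantee 4 rose tiles.

180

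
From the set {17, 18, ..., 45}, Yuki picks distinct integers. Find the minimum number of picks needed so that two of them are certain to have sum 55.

19

A set avoiding the sum 55 can contain at most one of each pair {x, 55−x}, plus the 7 elements whose complement lies outside the range.
The integers 28, …, 45 (18 of them) are such a set: any two sum to at least 28+29 = 57 > 55.
Pigeonhole: any 19th integer completes one of the 11 pairs, so 19 choices force a sum of 55.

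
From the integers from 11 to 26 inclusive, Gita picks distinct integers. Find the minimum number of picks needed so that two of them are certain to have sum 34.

11

A set avoiding the sum 34 can contain at most one of each pair {x, 34−x}, plus the 4 elements whose complement lies outside the range or equal to its own complement.
The integers 17, …, 26 (10 of them) are such a set: any two sum to at least 17+18 = 35 > 34.
Pigeonhole: any 11th integer completes one of the 6 pairs, so 11 choices force a sum of 34.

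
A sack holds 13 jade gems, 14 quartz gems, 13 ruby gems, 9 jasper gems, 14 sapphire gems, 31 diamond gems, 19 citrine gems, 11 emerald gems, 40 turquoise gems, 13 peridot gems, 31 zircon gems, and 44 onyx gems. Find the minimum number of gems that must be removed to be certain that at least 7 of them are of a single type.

An adversary could hand out at most 6 gems per type: 6 + 6 + 6 + 6 + 6 + 6 + 6 + 6 + 6 + 6 + 6 + 6 = 72 gems and still no type has 7.
By the pigeonhole principle, one more gem lands in a type already at 6, so 73 draws are enough and 72 are not.

73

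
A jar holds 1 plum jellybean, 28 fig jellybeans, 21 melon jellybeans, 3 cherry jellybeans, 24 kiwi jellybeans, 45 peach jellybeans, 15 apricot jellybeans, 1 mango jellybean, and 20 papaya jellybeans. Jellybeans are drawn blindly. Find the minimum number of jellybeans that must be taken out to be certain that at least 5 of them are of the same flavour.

An adversary could hand out at most 4 jellybeans per flavour (plum, cherry, mango run out sooner): 1 + 4 + 4 + 3 + 4 + 4 + 4 + 1 + 4 = 29 jellybeans and still no flavour has 5.
One more jellybean lands in a flavour already at 4, so 30 draws are enough and 29 are not.

30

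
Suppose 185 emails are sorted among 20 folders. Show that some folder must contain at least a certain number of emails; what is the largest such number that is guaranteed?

By pigeonhole, the 20 folders are the holes and the 185 emails are the pigeons.
If every folder held at most 9 emails, the total would be at most 20 × 9 = 180, which is less than 185.
So some folder holds at least ⌈185/20⌉ = 10 emails.

10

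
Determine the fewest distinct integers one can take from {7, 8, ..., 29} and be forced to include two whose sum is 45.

A set avoiding the sum 45 can contain at most one of each pair {x, 45−x}, plus the 9 elements whose complement lies outside the range.
The integers 7, …, 22 (16 of them) are such a set: any two sum to at least 7+8 = 15 and at most 21+22 = 43 < 45.
Any 17th integer completes one of the 7 pairs, so 17 choices force a sum of 45.

17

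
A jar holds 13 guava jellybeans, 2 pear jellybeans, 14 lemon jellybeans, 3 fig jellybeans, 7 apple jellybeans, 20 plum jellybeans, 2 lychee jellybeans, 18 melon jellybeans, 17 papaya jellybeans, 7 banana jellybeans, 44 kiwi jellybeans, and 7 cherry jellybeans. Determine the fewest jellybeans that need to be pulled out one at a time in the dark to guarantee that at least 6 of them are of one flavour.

53

By the pigeonhole principle, put each drawn jellybean into a box by flavour. The largest draw with every box below 6 takes min(count, 5) from each flavour; flavours with fewer than 5 contribute all they have.
Σ min(cᵢ, 5) = 5 + 2 + 5 + 3 + 5 + 5 + 2 + 5 + 5 + 5 + 5 + 5 = 52.
Draw number 52 + 1 = 53 must push one box to 6.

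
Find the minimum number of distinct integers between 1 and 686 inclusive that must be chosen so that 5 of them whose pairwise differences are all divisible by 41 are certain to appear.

165

Integers whose pairwise differences are multiples of 41 are exactly those sharing a remainder mod 41. By pigeonhole, the 41 residue classes mod 41 are the pigeonholes.
With 164 integers one could put 4 in each residue class and have no class reach 5.
The 165th integer pushes some class to 5, so 41·4 + 1 = 165.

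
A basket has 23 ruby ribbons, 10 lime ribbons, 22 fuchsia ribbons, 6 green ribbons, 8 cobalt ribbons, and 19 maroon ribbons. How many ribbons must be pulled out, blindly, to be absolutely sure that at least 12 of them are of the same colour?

58

By the pigeonhole principle, put each drawn ribbon into a box by colour. The largest draw with every box below 12 takes min(count, 11) from each colour; colours with fewer than 11 contribute all they have.
Σ min(cᵢ, 11) = 11 + 10 + 11 + 6 + 8 + 11 = 57.
Draw number 57 + 1 = 58 must push one box to 12.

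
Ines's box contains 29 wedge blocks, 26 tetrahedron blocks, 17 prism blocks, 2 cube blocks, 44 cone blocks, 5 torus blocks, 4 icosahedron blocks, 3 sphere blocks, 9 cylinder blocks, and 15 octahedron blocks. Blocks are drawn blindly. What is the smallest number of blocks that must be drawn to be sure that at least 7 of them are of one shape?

51

Put each drawn block into a box by shape. The largest draw with every box below 7 takes min(count, 6) from each shape; shapes with fewer than 6 contribute all they have.
Σ min(cᵢ, 6) = 6 + 6 + 6 + 2 + 6 + 5 + 4 + 3 + 6 + 6 = 50.
Draw number 50 + 1 = 51 must push one box to 7.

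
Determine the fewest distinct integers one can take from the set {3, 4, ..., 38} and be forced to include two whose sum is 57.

A set avoiding the sum 57 can contain at most one of each pair {x, 57−x}, plus the 16 elements whose complement lies outside the range.
The integers 3, …, 28 (26 of them) are such a set: any two sum to at least 3+4 = 7 and at most 27+28 = 55 < 57.
Any 27th integer completes one of the 10 pairs, so 27 choices force a sum of 57.

27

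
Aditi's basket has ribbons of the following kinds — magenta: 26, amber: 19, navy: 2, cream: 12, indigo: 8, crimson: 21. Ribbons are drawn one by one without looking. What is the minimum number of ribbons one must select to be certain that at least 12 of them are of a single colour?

55

An adversary could hand out at most 11 ribbons per colour (navy, indigo run out sooner): 11 + 11 + 2 + 11 + 8 + 11 = 54 ribbons and still no colour has 12.
One more ribbon lands in a colour already at 11, so 55 draws are enough and 54 are not.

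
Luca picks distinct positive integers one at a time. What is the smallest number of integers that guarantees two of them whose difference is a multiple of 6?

Integers whose pairwise differences are multiples of 6 are exactly those sharing a remainder mod 6. By pigeonhole, the 6 residue classes mod 6 are the pigeonholes.
With 6 integers one could put 1 in each residue class and have no class reach 2.
The 7th integer pushes some class to 2, so 6·1 + 1 = 7.

7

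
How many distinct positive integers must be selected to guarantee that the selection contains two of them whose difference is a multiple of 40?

Integers whose pairwise differences are multiples of 40 are exactly those sharing a remainder mod 40. Pigeonhole: the 40 residue classes mod 40 are the pigeonholes.
With 40 integers one could put 1 in each residue class and have no class reach 2.
The 41st integer pushes some class to 2, so 40·1 + 1 = 41.

41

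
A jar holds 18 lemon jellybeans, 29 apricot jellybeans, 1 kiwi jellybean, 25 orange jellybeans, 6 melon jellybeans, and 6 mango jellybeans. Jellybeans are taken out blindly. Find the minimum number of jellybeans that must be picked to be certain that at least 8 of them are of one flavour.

35

By pigeonhole, the 6 flavours are the holes; the jellybeans drawn are the pigeons.
To avoid 8 of any one flavour, the worst case takes at most 7 of each flavour, or every jellybean of a flavour that has fewer than 7.
That gives 7 + 7 + 1 + 7 + 6 + 6 = 34 jellybeans with no flavour reaching 8.
The next jellybean forces some flavour to 8, so 34 + 1 = 35.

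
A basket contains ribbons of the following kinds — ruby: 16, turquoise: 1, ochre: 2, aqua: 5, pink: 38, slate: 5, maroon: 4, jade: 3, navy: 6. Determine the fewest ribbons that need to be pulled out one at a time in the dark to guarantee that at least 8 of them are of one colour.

41

By the pigeonhole principle, put each drawn ribbon into a box by colour. The largest draw with every box below 8 takes min(count, 7) from each colour; colours with fewer than 7 contribute all they have.
Σ min(cᵢ, 7) = 7 + 1 + 2 + 5 + 7 + 5 + 4 + 3 + 6 = 40.
Draw number 40 + 1 = 41 must push one box to 8.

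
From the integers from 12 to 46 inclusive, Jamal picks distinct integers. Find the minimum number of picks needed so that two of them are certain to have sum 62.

Two chosen integers sum to 62 exactly when both halves of some pair {x, 62−x} with 16 ≤ x ≤ 62−x ≤ 46 are chosen — 15 such pairs.
The remaining 5 elements (those with no distinct partner in range) can never complete a 62-sum, so the worst case takes all of them and one from each pair: 5 + 15 = 20.
By the pigeonhole principle, the 21st integer has to be the second member of some pair, so 20 + 1 = 21.

21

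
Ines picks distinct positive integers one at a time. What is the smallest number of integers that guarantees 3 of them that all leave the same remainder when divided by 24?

49

Pigeonhole: the 24 residue classes mod 24 are the pigeonholes.
With 48 integers one could put 2 in each residue class and have no class reach 3.
The 49th integer pushes some class to 3, so 24·2 + 1 = 49.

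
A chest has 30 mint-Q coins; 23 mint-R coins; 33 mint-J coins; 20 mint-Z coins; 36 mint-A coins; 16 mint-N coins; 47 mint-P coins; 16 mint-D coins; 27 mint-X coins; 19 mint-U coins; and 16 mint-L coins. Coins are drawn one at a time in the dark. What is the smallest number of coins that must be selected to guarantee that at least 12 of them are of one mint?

Pigeonhole: put each drawn coin into a box by mint. The largest draw with every box below 12 takes min(count, 11) from each mint.
Σ min(cᵢ, 11) = 11 + 11 + 11 + 11 + 11 + 11 + 11 + 11 + 11 + 11 + 11 = 121.
Draw number 121 + 1 = 122 must push one box to 12.

122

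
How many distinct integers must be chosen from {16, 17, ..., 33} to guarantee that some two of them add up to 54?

13

Group the elements by complementary pair {x, 54−x}: {21,33}, {22,32}, {23,31}, …, giving 6 two-element pairs, the single value 27 (it cannot pair with itself since the integers are distinct), and 5 integers whose partner 54−x falls outside [16,33].
Treating each of those 12 groups as a pigeonhole, one can pick one integer per group — 12 integers — with no two summing to 54.
The 13th integer lands in an occupied pair, forcing a sum of 54.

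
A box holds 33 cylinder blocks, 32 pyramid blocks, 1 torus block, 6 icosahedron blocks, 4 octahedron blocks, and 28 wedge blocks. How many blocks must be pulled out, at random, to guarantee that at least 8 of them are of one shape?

An adversary could hand out at most 7 blocks per shape (torus, icosahedron, octahedron run out sooner): 7 + 7 + 1 + 6 + 4 + 7 = 32 blocks and still no shape has 8.
By the pigeonhole principle, one more block lands in a shape already at 7, so 33 draws are enough and 32 are not.

33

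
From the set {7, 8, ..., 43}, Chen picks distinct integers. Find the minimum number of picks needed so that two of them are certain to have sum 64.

Group the elements by complementary pair {x, 64−x}: {21,43}, {22,42}, {23,41}, …, giving 11 two-element pairs, the single value 32 (it cannot pair with itself since the integers are distinct), and 14 integers whose partner 64−x falls outside [7,43].
Treating each of those 26 groups as a pigeonhole, one can pick one integer per group — 26 integers — with no two summing to 64.
The 27th integer lands in an occupied pair, forcing a sum of 64.

27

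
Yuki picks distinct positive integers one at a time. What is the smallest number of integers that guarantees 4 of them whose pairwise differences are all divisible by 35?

Integers whose pairwise differences are multiples of 35 are exactly those sharing a remainder mod 35. Pigeonhole: the 35 residue classes mod 35 are the pigeonholes.
With 105 integers one could put 3 in each residue class and have no class reach 4.
The 106th integer pushes some class to 4, so 35·3 + 1 = 106.

106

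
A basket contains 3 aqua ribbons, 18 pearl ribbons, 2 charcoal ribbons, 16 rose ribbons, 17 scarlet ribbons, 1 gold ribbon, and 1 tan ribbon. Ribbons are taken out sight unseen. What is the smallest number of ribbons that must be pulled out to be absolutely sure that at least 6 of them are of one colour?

23

The 7 colours are the holes; the ribbons drawn are the pigeons.
To avoid 6 of any one colour, the worst case takes at most 5 of each colour, or every ribbon of a colour that has fewer than 5.
That gives 3 + 5 + 2 + 5 + 5 + 1 + 1 = 22 ribbons with no colour reaching 6.
The next ribbon forces some colour to 6, so 22 + 1 = 23.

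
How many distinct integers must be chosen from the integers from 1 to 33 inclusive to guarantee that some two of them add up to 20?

25

A set avoiding the sum 20 can contain at most one of each pair {x, 20−x}, plus the 15 elements whose complement lies outside the range or equal to its own complement.
The integers 10, …, 33 (24 of them) are such a set: any two sum to at least 10+11 = 21 > 20.
By pigeonhole, any 25th integer completes one of the 9 pairs, so 25 choices force a sum of 20.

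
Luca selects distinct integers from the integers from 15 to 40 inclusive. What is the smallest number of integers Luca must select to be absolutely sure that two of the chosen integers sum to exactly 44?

20

Group the elements by complementary pair {x, 44−x}: {15,29}, {16,28}, {17,27}, …, giving 7 two-element pairs, the single value 22 (it cannot pair with itself since the integers are distinct), and 11 integers whose partner 44−x falls outside [15,40].
Treating each of those 19 groups as a pigeonhole, one can pick one integer per group — 19 integers — with no two summing to 44.
The 20th integer lands in an occupied pair, forcing a sum of 44.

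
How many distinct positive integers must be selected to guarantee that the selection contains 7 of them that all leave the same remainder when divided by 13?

The 13 residue classes mod 13 are the pigeonholes.
With 78 integers one could put 6 in each residue class and have no class reach 7.
The 79th integer pushes some class to 7, so 13·6 + 1 = 79.

79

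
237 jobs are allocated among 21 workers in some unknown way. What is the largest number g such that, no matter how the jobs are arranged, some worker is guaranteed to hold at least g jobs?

The 21 workers are the holes and the 237 jobs are the pigeons.
If every worker held at most 11 jobs, the total would be at most 21 × 11 = 231, which is less than 237.
So some worker holds at least ⌈237/21⌉ = 12 jobs.

12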